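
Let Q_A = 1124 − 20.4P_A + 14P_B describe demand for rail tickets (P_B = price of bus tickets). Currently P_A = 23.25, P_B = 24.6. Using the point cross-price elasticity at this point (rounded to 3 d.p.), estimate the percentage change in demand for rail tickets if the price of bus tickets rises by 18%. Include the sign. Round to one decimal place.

At P_A = 23.25, P_B = 24.6: Q_A = 994.1.
∂Q_A/∂P_B = 14.
ε = (∂Q_A/∂P_B)(P_B/Q_A) = 14.0000 × 24.6/994.1 ≈ 0.346.
%ΔQ_A ≈ ε × %ΔP_B = 0.346 × (18%) = 6.2%.

6.2%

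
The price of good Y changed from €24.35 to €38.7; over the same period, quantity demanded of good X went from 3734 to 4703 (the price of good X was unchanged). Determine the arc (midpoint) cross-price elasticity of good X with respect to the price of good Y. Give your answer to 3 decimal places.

0.505

ΔQ_X = 4703 − 3734 = 969; ΔP_Y = 38.7 − 24.35 = 14.35.
Midpoints: Q̄_X = 4218.5, P̄_Y = 31.53.
ε = (ΔQ_X/Q̄_X)/(ΔP_Y/P̄_Y) = (969/4218.5)/(14.35/31.53) ≈ 0.505.
ε > 0: good X and good Y are substitutes.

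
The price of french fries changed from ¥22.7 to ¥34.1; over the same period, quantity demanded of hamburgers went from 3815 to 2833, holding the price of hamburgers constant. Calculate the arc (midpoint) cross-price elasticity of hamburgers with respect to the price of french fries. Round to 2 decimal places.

ΔQ_A = 2833 − 3815 = -982; ΔP_B = 34.1 − 22.7 = 11.4.
Midpoints: Q̄_A = 3324.0, P̄_B = 28.40.
ε = (ΔQ_A/Q̄_A)/(ΔP_B/P̄_B) = (-982/3324.0)/(11.4/28.40) ≈ -0.74.
ε < 0: hamburgers and french fries are complements.

-0.74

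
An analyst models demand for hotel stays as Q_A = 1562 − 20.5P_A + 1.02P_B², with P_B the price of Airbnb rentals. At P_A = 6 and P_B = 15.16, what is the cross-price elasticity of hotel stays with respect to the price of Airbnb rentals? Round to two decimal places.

0.28

At P_A = 6 and P_B = 15.16: Q_A = 1673.422.
∂Q_A/∂P_B = 2.04P_B = 2.04(15.16) = 30.9264.
ε = (∂Q_A/∂P_B)(P_B/Q_A) = 30.9264 × (15.16/1673.422) ≈ 0.28.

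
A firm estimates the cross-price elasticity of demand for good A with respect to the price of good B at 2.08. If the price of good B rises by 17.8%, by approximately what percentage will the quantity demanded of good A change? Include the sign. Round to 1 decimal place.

%ΔQ ≈ ε × %ΔP of good B = 2.08 × (17.8%) = 37.0%.
Demand for good A rises by about 37.0%.

37.0%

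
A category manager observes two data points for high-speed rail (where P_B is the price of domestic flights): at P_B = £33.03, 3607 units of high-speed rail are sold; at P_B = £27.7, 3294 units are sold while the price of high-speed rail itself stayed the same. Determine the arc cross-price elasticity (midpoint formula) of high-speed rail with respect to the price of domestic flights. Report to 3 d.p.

0.517

ΔQ_A = 3294 − 3607 = -313; ΔP_B = 27.7 − 33.03 = -5.33.
Midpoints: Q̄_A = 3450.5, P̄_B = 30.37.
ε = (ΔQ_A/Q̄_A)/(ΔP_B/P̄_B) = (-313/3450.5)/(-5.33/30.37) ≈ 0.517.
ε > 0: high-speed rail and domestic flights are substitutes.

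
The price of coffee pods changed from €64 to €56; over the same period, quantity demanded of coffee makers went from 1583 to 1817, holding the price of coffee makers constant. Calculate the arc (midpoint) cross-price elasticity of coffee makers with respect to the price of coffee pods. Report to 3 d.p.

-1.032

ΔQ_A = 1817 − 1583 = 234; ΔP_B = 56 − 64 = -8.
Midpoints: Q̄_A = 1700.0, P̄_B = 60.00.
ε = (ΔQ_A/Q̄_A)/(ΔP_B/P̄_B) = (234/1700.0)/(-8/60.00) ≈ -1.032.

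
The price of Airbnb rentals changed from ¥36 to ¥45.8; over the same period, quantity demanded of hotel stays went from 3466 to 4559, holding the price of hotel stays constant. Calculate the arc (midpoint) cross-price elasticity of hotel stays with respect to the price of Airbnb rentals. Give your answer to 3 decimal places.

1.137

ΔQ_A = 4559 − 3466 = 1093; ΔP_B = 45.8 − 36 = 9.8.
Midpoints: Q̄_A = 4012.5, P̄_B = 40.90.
ε = (ΔQ_A/Q̄_A)/(ΔP_B/P̄_B) = (1093/4012.5)/(9.8/40.90) ≈ 1.137.
ε > 0: hotel stays and Airbnb rentals are substitutes.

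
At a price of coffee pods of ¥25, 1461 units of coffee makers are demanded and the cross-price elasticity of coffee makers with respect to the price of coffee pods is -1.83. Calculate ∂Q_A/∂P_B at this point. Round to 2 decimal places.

ε = (∂Q_A/∂P_B)·(P_B/Q_A) ⇒ ∂Q_A/∂P_B = ε·Q_A/P_B = -1.83 × 1461/25 ≈ -106.95.

-106.95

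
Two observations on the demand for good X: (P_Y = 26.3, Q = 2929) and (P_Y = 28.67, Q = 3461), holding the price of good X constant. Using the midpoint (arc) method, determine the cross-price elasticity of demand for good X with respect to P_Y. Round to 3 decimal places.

1.931

ΔQ_X = 3461 − 2929 = 532; ΔP_Y = 28.67 − 26.3 = 2.37.
Midpoints: Q̄_X = 3195.0, P̄_Y = 27.48.
ε = (ΔQ_X/Q̄_X)/(ΔP_Y/P̄_Y) = (532/3195.0)/(2.37/27.48) ≈ 1.931.
ε > 0: good X and good Y are substitutes.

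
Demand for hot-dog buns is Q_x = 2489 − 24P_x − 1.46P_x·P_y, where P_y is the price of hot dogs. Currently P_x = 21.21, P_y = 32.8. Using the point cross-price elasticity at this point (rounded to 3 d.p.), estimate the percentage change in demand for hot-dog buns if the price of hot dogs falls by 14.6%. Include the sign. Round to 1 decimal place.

15.4%

At P_x = 21.21, P_y = 32.8: Q_x = 964.256.
∂Q_x/∂P_y = -1.46P_x = -30.9666.
ε = (∂Q_x/∂P_y)(P_y/Q_x) = -30.9666 × 32.8/964.256 ≈ -1.053.
%ΔQ_x ≈ ε × %ΔP_y = -1.053 × (-14.6%) = 15.4%.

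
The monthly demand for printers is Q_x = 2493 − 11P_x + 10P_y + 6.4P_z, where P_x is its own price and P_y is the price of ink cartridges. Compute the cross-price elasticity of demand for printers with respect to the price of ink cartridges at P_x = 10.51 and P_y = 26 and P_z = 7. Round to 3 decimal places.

0.097

At P_x = 10.51 and P_y = 26 and P_z = 7: Q_x = 2682.19.
∂Q_x/∂P_y = 10.
ε = (∂Q_x/∂P_y)(P_y/Q_x) = 10 × (26/2682.19) ≈ 0.097.
Since ε > 0, printers and ink cartridges are substitutes.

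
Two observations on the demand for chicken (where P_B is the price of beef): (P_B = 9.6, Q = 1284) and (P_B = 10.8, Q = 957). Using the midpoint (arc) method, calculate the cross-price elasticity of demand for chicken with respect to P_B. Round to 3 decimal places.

-2.481

ΔQ_A = 957 − 1284 = -327; ΔP_B = 10.8 − 9.6 = 1.2.
Midpoints: Q̄_A = 1120.5, P̄_B = 10.20.
ε = (ΔQ_A/Q̄_A)/(ΔP_B/P̄_B) = (-327/1120.5)/(1.2/10.20) ≈ -2.481.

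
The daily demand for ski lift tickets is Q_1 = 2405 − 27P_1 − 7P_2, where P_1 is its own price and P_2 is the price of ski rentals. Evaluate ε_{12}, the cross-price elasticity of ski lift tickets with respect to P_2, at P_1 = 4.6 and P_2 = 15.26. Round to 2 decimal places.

At P_1 = 4.6 and P_2 = 15.26: Q_1 = 2173.98.
∂Q_1/∂P_2 = -7.
ε = (∂Q_1/∂P_2)(P_2/Q_1) = -7 × (15.26/2173.98) ≈ -0.05.

-0.05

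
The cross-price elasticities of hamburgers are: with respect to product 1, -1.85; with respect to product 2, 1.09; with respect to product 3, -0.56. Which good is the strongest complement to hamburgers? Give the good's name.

product 1

Complements have ε < 0. The most negative value is -1.85 (product 1).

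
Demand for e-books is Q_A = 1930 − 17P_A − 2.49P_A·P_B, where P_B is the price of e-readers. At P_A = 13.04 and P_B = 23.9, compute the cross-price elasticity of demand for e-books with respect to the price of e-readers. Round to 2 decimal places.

At P_A = 13.04 and P_B = 23.9: Q_A = 932.297.
∂Q_A/∂P_B = -2.49P_A = -2.49(13.04) = -32.4696.
ε = (∂Q_A/∂P_B)(P_B/Q_A) = -32.4696 × (23.9/932.297) ≈ -0.83.

-0.83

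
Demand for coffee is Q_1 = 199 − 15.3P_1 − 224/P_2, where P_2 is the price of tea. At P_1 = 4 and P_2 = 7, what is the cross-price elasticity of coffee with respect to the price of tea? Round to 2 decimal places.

At P_1 = 4 and P_2 = 7: Q_1 = 105.8.
∂Q_1/∂P_2 = 224/P_2² = 4.5714.
ε = (∂Q_1/∂P_2)(P_2/Q_1) = 4.5714 × (7/105.8) ≈ 0.30.

0.30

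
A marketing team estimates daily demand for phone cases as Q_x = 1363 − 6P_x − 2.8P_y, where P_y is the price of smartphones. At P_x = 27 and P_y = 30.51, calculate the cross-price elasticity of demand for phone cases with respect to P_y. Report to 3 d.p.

At P_x = 27 and P_y = 30.51: Q_x = 1115.572.
∂Q_x/∂P_y = -2.8.
ε = (∂Q_x/∂P_y)(P_y/Q_x) = -2.8 × (30.51/1115.572) ≈ -0.077.
Since ε < 0, phone cases and smartphones are complements.

-0.077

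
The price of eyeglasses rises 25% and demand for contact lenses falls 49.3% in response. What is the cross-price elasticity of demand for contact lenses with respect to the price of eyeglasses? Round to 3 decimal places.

-1.972

ε = (%ΔQ of contact lenses) / (%ΔP of eyeglasses) = (-49.3%) / (25%) ≈ -1.972.
Negative cross-price elasticity: complements.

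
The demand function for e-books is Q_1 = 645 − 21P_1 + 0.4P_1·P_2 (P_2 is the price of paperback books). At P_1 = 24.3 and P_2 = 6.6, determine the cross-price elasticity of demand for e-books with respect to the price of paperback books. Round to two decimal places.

0.32

At P_1 = 24.3 and P_2 = 6.6: Q_1 = 198.852.
∂Q_1/∂P_2 = 0.4P_1 = 0.4(24.3) = 9.7200.
ε = (∂Q_1/∂P_2)(P_2/Q_1) = 9.7200 × (6.6/198.852) ≈ 0.32.
ε > 0: substitutes.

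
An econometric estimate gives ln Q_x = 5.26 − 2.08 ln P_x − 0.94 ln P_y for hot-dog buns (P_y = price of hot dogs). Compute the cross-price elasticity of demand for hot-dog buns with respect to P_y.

In a log-linear (constant-elasticity) demand function, the coefficient on ln P_y is the cross-price elasticity.
ε = -0.94. Negative, so hot-dog buns and hot dogs are complements.

-0.94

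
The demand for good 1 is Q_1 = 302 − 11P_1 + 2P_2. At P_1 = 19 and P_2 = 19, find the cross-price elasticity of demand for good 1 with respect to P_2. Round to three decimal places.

At P_1 = 19 and P_2 = 19: Q_1 = 131.
∂Q_1/∂P_2 = 2.
ε = (∂Q_1/∂P_2)(P_2/Q_1) = 2 × (19/131) ≈ 0.290.

0.290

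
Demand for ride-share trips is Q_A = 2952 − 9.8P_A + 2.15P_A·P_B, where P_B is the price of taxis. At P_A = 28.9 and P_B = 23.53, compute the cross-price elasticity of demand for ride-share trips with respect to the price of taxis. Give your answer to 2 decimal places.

0.35

At P_A = 28.9 and P_B = 23.53: Q_A = 4130.817.
∂Q_A/∂P_B = 2.15P_A = 2.15(28.9) = 62.1350.
ε = (∂Q_A/∂P_B)(P_B/Q_A) = 62.1350 × (23.53/4130.817) ≈ 0.35.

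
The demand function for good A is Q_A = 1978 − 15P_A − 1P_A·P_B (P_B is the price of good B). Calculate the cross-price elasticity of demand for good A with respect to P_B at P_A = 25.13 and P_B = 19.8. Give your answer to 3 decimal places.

At P_A = 25.13 and P_B = 19.8: Q_A = 1103.476.
∂Q_A/∂P_B = -1P_A = -1(25.13) = -25.1300.
ε = (∂Q_A/∂P_B)(P_B/Q_A) = -25.1300 × (19.8/1103.476) ≈ -0.451.
ε < 0: complements.

-0.451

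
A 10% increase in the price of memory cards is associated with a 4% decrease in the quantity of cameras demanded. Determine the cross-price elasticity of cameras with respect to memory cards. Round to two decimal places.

-0.40

ε = (%ΔQ of cameras) / (%ΔP of memory cards) = (-4%) / (10%) ≈ -0.40.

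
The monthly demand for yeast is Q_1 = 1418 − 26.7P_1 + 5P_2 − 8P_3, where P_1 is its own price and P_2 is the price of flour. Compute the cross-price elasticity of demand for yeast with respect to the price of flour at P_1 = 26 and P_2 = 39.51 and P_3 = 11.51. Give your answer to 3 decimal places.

At P_1 = 26 and P_2 = 39.51 and P_3 = 11.51: Q_1 = 829.27.
∂Q_1/∂P_2 = 5.
ε = (∂Q_1/∂P_2)(P_2/Q_1) = 5 × (39.51/829.27) ≈ 0.238.

0.238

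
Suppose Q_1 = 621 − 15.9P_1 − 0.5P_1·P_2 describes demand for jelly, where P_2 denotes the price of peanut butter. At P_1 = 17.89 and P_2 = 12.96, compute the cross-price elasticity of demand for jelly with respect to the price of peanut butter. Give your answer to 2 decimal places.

-0.53

At P_1 = 17.89 and P_2 = 12.96: Q_1 = 220.622.
∂Q_1/∂P_2 = -0.5P_1 = -0.5(17.89) = -8.9450.
ε = (∂Q_1/∂P_2)(P_2/Q_1) = -8.9450 × (12.96/220.622) ≈ -0.53.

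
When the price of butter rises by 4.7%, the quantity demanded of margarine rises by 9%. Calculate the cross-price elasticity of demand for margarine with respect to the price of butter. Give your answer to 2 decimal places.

ε = (%ΔQ of margarine) / (%ΔP of butter) = (9%) / (4.7%) ≈ 1.91.
Positive cross-price elasticity: substitutes.

1.91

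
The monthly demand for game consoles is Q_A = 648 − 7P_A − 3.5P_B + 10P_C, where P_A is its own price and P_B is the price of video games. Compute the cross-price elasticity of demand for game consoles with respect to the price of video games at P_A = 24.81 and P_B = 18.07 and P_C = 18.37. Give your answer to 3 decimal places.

-0.106

At P_A = 24.81 and P_B = 18.07 and P_C = 18.37: Q_A = 594.785.
∂Q_A/∂P_B = -3.5.
ε = (∂Q_A/∂P_B)(P_B/Q_A) = -3.5 × (18.07/594.785) ≈ -0.106.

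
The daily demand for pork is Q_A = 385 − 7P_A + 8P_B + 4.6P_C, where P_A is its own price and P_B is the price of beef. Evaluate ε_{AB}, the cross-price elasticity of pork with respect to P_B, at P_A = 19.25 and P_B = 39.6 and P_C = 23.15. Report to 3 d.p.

0.470

At P_A = 19.25 and P_B = 39.6 and P_C = 23.15: Q_A = 673.54.
∂Q_A/∂P_B = 8.
ε = (∂Q_A/∂P_B)(P_B/Q_A) = 8 × (39.6/673.54) ≈ 0.470.
Since ε > 0, pork and beef are substitutes.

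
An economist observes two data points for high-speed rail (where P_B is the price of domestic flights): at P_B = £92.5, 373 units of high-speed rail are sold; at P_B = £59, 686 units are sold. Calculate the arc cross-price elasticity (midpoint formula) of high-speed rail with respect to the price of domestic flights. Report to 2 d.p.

-1.34

ΔQ_A = 686 − 373 = 313; ΔP_B = 59 − 92.5 = -33.5.
Midpoints: Q̄_A = 529.5, P̄_B = 75.75.
ε = (ΔQ_A/Q̄_A)/(ΔP_B/P̄_B) = (313/529.5)/(-33.5/75.75) ≈ -1.34.
ε < 0: high-speed rail and domestic flights are complements.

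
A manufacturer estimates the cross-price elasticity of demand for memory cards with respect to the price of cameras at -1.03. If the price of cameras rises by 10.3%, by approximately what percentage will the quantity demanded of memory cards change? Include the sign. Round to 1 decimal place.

%ΔQ ≈ ε × %ΔP of cameras = -1.03 × (10.3%) = -10.6%.
Demand for memory cards falls by about 10.6%.

-10.6%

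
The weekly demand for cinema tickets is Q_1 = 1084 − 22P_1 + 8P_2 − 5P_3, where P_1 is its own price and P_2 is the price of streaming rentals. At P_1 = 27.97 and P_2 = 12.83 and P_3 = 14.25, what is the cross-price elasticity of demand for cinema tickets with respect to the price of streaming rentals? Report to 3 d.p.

0.205

At P_1 = 27.97 and P_2 = 12.83 and P_3 = 14.25: Q_1 = 500.05.
∂Q_1/∂P_2 = 8.
ε = (∂Q_1/∂P_2)(P_2/Q_1) = 8 × (12.83/500.05) ≈ 0.205.
Since ε > 0, cinema tickets and streaming rentals are substitutes.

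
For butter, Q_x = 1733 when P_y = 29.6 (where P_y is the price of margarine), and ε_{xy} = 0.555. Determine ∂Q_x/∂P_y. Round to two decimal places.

32.49

ε = (∂Q_x/∂P_y)·(P_y/Q_x) ⇒ ∂Q_x/∂P_y = ε·Q_x/P_y = 0.555 × 1733/29.6 ≈ 32.49.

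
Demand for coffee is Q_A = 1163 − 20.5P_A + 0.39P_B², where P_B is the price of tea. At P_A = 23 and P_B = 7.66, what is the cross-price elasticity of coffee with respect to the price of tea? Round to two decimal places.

0.06

At P_A = 23 and P_B = 7.66: Q_A = 714.383.
∂Q_A/∂P_B = 0.78P_B = 0.78(7.66) = 5.9748.
ε = (∂Q_A/∂P_B)(P_B/Q_A) = 5.9748 × (7.66/714.383) ≈ 0.06.
ε > 0: substitutes.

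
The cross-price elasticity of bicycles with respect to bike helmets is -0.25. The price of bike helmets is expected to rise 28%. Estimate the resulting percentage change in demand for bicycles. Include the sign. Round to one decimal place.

%ΔQ ≈ ε × %ΔP of bike helmets = -0.25 × (28%) = -7.0%.

-7.0%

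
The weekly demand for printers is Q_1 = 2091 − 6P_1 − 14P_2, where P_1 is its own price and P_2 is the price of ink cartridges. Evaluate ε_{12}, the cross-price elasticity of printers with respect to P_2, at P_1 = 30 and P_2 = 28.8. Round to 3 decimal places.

At P_1 = 30 and P_2 = 28.8: Q_1 = 1507.8.
∂Q_1/∂P_2 = -14.
ε = (∂Q_1/∂P_2)(P_2/Q_1) = -14 × (28.8/1507.8) ≈ -0.267.
Since ε < 0, printers and ink cartridges are complements.

-0.267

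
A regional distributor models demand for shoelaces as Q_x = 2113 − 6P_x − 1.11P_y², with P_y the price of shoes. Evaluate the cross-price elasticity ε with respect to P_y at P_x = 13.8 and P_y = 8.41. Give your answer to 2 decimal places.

At P_x = 13.8 and P_y = 8.41: Q_x = 1951.692.
∂Q_x/∂P_y = -2.22P_y = -2.22(8.41) = -18.6702.
ε = (∂Q_x/∂P_y)(P_y/Q_x) = -18.6702 × (8.41/1951.692) ≈ -0.08.
ε < 0: complements.

-0.08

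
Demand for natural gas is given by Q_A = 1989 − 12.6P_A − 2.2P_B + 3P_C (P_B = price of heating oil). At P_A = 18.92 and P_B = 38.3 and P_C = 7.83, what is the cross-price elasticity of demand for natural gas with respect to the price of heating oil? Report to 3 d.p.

-0.050

At P_A = 18.92 and P_B = 38.3 and P_C = 7.83: Q_A = 1689.838.
∂Q_A/∂P_B = -2.2.
ε = (∂Q_A/∂P_B)(P_B/Q_A) = -2.2 × (38.3/1689.838) ≈ -0.050.
Since ε < 0, natural gas and heating oil are complements.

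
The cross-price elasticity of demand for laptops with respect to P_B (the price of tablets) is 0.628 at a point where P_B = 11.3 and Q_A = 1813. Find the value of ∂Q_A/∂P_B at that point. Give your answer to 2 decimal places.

100.76

ε = (∂Q_A/∂P_B)·(P_B/Q_A) ⇒ ∂Q_A/∂P_B = ε·Q_A/P_B = 0.628 × 1813/11.3 ≈ 100.76.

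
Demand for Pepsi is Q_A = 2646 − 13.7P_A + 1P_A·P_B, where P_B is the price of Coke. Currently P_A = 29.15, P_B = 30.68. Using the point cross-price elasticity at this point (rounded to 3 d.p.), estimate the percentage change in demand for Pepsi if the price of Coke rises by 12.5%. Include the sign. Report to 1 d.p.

3.6%

At P_A = 29.15, P_B = 30.68: Q_A = 3140.967.
∂Q_A/∂P_B = 1P_A = 29.1500.
ε = (∂Q_A/∂P_B)(P_B/Q_A) = 29.1500 × 30.68/3140.967 ≈ 0.285.
%ΔQ_A ≈ ε × %ΔP_B = 0.285 × (12.5%) = 3.6%.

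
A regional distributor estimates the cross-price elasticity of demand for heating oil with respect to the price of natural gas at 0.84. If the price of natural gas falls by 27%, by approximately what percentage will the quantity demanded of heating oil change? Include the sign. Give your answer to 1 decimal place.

%ΔQ ≈ ε × %ΔP of natural gas = 0.84 × (-27%) = -22.7%.
Demand for heating oil falls by about 22.7%.

-22.7%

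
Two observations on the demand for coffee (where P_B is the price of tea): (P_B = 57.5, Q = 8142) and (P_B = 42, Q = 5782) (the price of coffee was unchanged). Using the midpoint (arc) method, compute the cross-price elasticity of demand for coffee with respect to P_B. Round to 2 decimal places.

1.09

ΔQ_A = 5782 − 8142 = -2360; ΔP_B = 42 − 57.5 = -15.5.
Midpoints: Q̄_A = 6962.0, P̄_B = 49.75.
ε = (ΔQ_A/Q̄_A)/(ΔP_B/P̄_B) = (-2360/6962.0)/(-15.5/49.75) ≈ 1.09.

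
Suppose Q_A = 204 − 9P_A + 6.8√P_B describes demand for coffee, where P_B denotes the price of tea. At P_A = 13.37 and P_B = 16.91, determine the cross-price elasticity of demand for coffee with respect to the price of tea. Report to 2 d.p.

At P_A = 13.37 and P_B = 16.91: Q_A = 111.633.
∂Q_A/∂P_B = 6.8/(2√P_B) = 6.8/(2√16.91) = 0.8268.
ε = (∂Q_A/∂P_B)(P_B/Q_A) = 0.8268 × (16.91/111.633) ≈ 0.13.
ε > 0: substitutes.

0.13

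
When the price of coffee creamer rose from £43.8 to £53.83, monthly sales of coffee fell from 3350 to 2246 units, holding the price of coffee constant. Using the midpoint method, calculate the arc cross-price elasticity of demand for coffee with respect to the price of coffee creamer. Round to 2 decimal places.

-1.92

ΔQ_A = 2246 − 3350 = -1104; ΔP_B = 53.83 − 43.8 = 10.03.
Midpoints: Q̄_A = 2798.0, P̄_B = 48.81.
ε = (ΔQ_A/Q̄_A)/(ΔP_B/P̄_B) = (-1104/2798.0)/(10.03/48.81) ≈ -1.92.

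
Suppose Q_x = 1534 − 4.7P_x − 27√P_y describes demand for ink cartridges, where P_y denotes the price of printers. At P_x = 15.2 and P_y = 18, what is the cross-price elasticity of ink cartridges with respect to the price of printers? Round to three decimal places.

-0.042

At P_x = 15.2 and P_y = 18: Q_x = 1348.009.
∂Q_x/∂P_y = -27/(2√P_y) = -27/(2√18) = -3.1820.
ε = (∂Q_x/∂P_y)(P_y/Q_x) = -3.1820 × (18/1348.009) ≈ -0.042.
ε < 0: complements.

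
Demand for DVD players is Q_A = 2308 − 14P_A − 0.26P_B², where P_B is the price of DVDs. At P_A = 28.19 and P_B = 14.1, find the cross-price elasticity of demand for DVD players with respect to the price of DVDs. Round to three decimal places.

-0.056

At P_A = 28.19 and P_B = 14.1: Q_A = 1861.649.
∂Q_A/∂P_B = -0.52P_B = -0.52(14.1) = -7.3320.
ε = (∂Q_A/∂P_B)(P_B/Q_A) = -7.3320 × (14.1/1861.649) ≈ -0.056.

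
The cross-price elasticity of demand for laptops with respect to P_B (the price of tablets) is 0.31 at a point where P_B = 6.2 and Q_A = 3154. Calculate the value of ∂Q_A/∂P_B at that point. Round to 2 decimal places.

157.70

ε = (∂Q_A/∂P_B)·(P_B/Q_A) ⇒ ∂Q_A/∂P_B = ε·Q_A/P_B = 0.31 × 3154/6.2 ≈ 157.70.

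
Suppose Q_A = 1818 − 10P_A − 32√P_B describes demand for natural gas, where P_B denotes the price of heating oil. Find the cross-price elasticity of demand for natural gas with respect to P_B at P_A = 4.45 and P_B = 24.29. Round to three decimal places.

-0.049

At P_A = 4.45 and P_B = 24.29: Q_A = 1615.788.
∂Q_A/∂P_B = -32/(2√P_B) = -32/(2√24.29) = -3.2464.
ε = (∂Q_A/∂P_B)(P_B/Q_A) = -3.2464 × (24.29/1615.788) ≈ -0.049.
ε < 0: complements.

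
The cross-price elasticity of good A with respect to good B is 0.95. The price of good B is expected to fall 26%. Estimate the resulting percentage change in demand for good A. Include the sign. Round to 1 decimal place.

%ΔQ ≈ ε × %ΔP of good B = 0.95 × (-26%) = -24.7%.

-24.7%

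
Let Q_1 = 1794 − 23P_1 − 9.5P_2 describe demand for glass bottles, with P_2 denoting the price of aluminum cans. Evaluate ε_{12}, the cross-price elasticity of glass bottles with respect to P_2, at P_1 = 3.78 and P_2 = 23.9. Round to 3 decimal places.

-0.153

At P_1 = 3.78 and P_2 = 23.9: Q_1 = 1480.01.
∂Q_1/∂P_2 = -9.5.
ε = (∂Q_1/∂P_2)(P_2/Q_1) = -9.5 × (23.9/1480.01) ≈ -0.153.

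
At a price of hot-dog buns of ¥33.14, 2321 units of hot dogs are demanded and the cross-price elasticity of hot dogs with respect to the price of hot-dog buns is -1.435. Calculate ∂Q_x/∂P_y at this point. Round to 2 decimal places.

ε = (∂Q_x/∂P_y)·(P_y/Q_x) ⇒ ∂Q_x/∂P_y = ε·Q_x/P_y = -1.435 × 2321/33.14 ≈ -100.50.

-100.50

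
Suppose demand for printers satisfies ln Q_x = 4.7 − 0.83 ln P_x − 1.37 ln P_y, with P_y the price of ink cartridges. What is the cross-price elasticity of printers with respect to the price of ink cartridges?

In a log-linear (constant-elasticity) demand function, the coefficient on ln P_y is the cross-price elasticity.
ε = -1.37. Negative, so printers and ink cartridges are complements.

-1.37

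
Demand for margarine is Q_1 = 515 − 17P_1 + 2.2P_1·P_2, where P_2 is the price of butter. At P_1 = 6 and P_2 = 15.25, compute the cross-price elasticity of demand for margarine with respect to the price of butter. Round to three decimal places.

0.328

At P_1 = 6 and P_2 = 15.25: Q_1 = 614.3.
∂Q_1/∂P_2 = 2.2P_1 = 2.2(6) = 13.2000.
ε = (∂Q_1/∂P_2)(P_2/Q_1) = 13.2000 × (15.25/614.3) ≈ 0.328.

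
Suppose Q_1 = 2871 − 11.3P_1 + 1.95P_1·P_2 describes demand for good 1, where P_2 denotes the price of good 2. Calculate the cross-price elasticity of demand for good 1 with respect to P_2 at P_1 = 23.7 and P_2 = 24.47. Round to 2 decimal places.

0.30

At P_1 = 23.7 and P_2 = 24.47: Q_1 = 3734.071.
∂Q_1/∂P_2 = 1.95P_1 = 1.95(23.7) = 46.2150.
ε = (∂Q_1/∂P_2)(P_2/Q_1) = 46.2150 × (24.47/3734.071) ≈ 0.30.
ε > 0: substitutes.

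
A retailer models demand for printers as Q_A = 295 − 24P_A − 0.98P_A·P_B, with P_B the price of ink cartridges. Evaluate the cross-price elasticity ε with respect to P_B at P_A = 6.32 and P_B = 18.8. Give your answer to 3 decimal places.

-4.332

At P_A = 6.32 and P_B = 18.8: Q_A = 26.880.
∂Q_A/∂P_B = -0.98P_A = -0.98(6.32) = -6.1936.
ε = (∂Q_A/∂P_B)(P_B/Q_A) = -6.1936 × (18.8/26.880) ≈ -4.332.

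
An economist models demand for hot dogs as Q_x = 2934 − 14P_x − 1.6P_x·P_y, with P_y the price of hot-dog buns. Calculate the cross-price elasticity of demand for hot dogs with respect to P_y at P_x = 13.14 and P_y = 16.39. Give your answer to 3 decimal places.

At P_x = 13.14 and P_y = 16.39: Q_x = 2405.457.
∂Q_x/∂P_y = -1.6P_x = -1.6(13.14) = -21.0240.
ε = (∂Q_x/∂P_y)(P_y/Q_x) = -21.0240 × (16.39/2405.457) ≈ -0.143.

-0.143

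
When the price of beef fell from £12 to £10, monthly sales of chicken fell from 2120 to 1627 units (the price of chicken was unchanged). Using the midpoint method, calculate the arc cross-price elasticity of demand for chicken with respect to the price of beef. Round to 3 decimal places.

1.447

ΔQ_A = 1627 − 2120 = -493; ΔP_B = 10 − 12 = -2.
Midpoints: Q̄_A = 1873.5, P̄_B = 11.00.
ε = (ΔQ_A/Q̄_A)/(ΔP_B/P̄_B) = (-493/1873.5)/(-2/11.00) ≈ 1.447.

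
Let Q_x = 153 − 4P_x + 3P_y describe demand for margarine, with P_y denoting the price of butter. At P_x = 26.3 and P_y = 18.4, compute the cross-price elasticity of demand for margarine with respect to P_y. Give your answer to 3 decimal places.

0.536

At P_x = 26.3 and P_y = 18.4: Q_x = 103.
∂Q_x/∂P_y = 3.
ε = (∂Q_x/∂P_y)(P_y/Q_x) = 3 × (18.4/103) ≈ 0.536.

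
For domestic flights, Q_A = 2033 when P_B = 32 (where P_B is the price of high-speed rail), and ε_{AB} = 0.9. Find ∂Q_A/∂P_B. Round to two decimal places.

ε = (∂Q_A/∂P_B)·(P_B/Q_A) ⇒ ∂Q_A/∂P_B = ε·Q_A/P_B = 0.9 × 2033/32 ≈ 57.18.

57.18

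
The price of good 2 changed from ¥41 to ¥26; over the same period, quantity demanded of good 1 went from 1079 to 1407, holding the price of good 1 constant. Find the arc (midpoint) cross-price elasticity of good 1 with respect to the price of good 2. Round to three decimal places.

ΔQ_1 = 1407 − 1079 = 328; ΔP_2 = 26 − 41 = -15.
Midpoints: Q̄_1 = 1243.0, P̄_2 = 33.50.
ε = (ΔQ_1/Q̄_1)/(ΔP_2/P̄_2) = (328/1243.0)/(-15/33.50) ≈ -0.589.
ε < 0: good 1 and good 2 are complements.

-0.589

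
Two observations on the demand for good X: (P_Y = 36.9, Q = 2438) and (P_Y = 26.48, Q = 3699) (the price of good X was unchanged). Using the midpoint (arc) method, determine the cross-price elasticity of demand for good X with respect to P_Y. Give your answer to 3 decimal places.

ΔQ_X = 3699 − 2438 = 1261; ΔP_Y = 26.48 − 36.9 = -10.42.
Midpoints: Q̄_X = 3068.5, P̄_Y = 31.69.
ε = (ΔQ_X/Q̄_X)/(ΔP_Y/P̄_Y) = (1261/3068.5)/(-10.42/31.69) ≈ -1.250.
ε < 0: good X and good Y are complements.

-1.250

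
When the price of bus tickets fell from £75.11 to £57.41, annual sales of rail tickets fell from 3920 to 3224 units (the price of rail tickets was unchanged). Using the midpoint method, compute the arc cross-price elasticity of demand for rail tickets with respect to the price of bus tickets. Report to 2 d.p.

ΔQ_A = 3224 − 3920 = -696; ΔP_B = 57.41 − 75.11 = -17.7.
Midpoints: Q̄_A = 3572.0, P̄_B = 66.26.
ε = (ΔQ_A/Q̄_A)/(ΔP_B/P̄_B) = (-696/3572.0)/(-17.7/66.26) ≈ 0.73.
ε > 0: rail tickets and bus tickets are substitutes.

0.73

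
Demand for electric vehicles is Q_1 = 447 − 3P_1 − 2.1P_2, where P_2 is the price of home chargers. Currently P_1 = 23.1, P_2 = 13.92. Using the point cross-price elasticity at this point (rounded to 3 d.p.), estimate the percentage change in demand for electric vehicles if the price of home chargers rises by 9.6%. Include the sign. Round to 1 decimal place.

At P_1 = 23.1, P_2 = 13.92: Q_1 = 348.468.
∂Q_1/∂P_2 = -2.1.
ε = (∂Q_1/∂P_2)(P_2/Q_1) = -2.1000 × 13.92/348.468 ≈ -0.084.
%ΔQ_1 ≈ ε × %ΔP_2 = -0.084 × (9.6%) = -0.8%.

-0.8%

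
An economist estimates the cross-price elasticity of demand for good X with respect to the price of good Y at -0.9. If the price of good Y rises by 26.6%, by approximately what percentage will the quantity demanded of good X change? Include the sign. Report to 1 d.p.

-23.9%

%ΔQ ≈ ε × %ΔP of good Y = -0.9 × (26.6%) = -23.9%.
Demand for good X falls by about 23.9%.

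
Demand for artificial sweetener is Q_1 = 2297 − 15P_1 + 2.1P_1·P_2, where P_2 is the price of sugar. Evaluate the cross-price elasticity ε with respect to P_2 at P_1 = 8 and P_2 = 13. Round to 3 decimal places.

At P_1 = 8 and P_2 = 13: Q_1 = 2395.4.
∂Q_1/∂P_2 = 2.1P_1 = 2.1(8) = 16.8000.
ε = (∂Q_1/∂P_2)(P_2/Q_1) = 16.8000 × (13/2395.4) ≈ 0.091.
ε > 0: substitutes.

0.091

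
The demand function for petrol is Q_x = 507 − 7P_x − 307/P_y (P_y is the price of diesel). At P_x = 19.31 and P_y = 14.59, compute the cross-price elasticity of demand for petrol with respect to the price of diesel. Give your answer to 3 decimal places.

At P_x = 19.31 and P_y = 14.59: Q_x = 350.788.
∂Q_x/∂P_y = 307/P_y² = 1.4422.
ε = (∂Q_x/∂P_y)(P_y/Q_x) = 1.4422 × (14.59/350.788) ≈ 0.060.
ε > 0: substitutes.

0.060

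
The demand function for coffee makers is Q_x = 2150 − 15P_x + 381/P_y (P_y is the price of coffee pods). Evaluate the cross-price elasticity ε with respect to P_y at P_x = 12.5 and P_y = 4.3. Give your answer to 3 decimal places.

-0.043

At P_x = 12.5 and P_y = 4.3: Q_x = 2051.105.
∂Q_x/∂P_y = −381/P_y² = -20.6057.
ε = (∂Q_x/∂P_y)(P_y/Q_x) = -20.6057 × (4.3/2051.105) ≈ -0.043.
ε < 0: complements.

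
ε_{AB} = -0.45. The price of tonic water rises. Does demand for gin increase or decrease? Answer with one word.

decrease

ε < 0 and the price of tonic water rises, so the quantity of gin moves in the opposite direction: it decreases.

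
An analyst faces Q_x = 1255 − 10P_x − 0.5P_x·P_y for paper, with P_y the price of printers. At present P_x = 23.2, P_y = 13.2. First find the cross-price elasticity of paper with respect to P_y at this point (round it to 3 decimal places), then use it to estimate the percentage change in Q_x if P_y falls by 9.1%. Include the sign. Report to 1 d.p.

1.6%

At P_x = 23.2, P_y = 13.2: Q_x = 869.88.
∂Q_x/∂P_y = -0.5P_x = -11.6000.
ε = (∂Q_x/∂P_y)(P_y/Q_x) = -11.6000 × 13.2/869.88 ≈ -0.176.
%ΔQ_x ≈ ε × %ΔP_y = -0.176 × (-9.1%) = 1.6%.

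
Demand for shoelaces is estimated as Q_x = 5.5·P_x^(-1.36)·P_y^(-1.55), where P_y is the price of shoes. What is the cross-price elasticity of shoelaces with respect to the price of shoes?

-1.55

In a log-linear (constant-elasticity) demand function, the coefficient on the exponent of P_y is the cross-price elasticity.
ε = -1.55. Negative, so shoelaces and shoes are complements.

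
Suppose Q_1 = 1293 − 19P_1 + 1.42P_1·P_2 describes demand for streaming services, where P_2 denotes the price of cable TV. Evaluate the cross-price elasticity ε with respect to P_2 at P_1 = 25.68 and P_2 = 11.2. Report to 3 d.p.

0.337

At P_1 = 25.68 and P_2 = 11.2: Q_1 = 1213.495.
∂Q_1/∂P_2 = 1.42P_1 = 1.42(25.68) = 36.4656.
ε = (∂Q_1/∂P_2)(P_2/Q_1) = 36.4656 × (11.2/1213.495) ≈ 0.337.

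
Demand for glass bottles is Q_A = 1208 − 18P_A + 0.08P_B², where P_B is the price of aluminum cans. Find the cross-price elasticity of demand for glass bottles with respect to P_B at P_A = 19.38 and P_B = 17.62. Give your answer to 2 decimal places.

At P_A = 19.38 and P_B = 17.62: Q_A = 883.997.
∂Q_A/∂P_B = 0.16P_B = 0.16(17.62) = 2.8192.
ε = (∂Q_A/∂P_B)(P_B/Q_A) = 2.8192 × (17.62/883.997) ≈ 0.06.
ε > 0: substitutes.

0.06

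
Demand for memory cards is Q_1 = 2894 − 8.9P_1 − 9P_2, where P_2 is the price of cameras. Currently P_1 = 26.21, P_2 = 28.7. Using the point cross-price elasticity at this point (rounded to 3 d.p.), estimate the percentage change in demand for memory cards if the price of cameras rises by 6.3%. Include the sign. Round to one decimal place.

At P_1 = 26.21, P_2 = 28.7: Q_1 = 2402.431.
∂Q_1/∂P_2 = -9.
ε = (∂Q_1/∂P_2)(P_2/Q_1) = -9.0000 × 28.7/2402.431 ≈ -0.108.
%ΔQ_1 ≈ ε × %ΔP_2 = -0.108 × (6.3%) = -0.7%.

-0.7%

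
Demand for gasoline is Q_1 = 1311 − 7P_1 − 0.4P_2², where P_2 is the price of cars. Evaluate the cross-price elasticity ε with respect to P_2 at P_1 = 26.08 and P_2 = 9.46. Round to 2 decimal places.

At P_1 = 26.08 and P_2 = 9.46: Q_1 = 1092.643.
∂Q_1/∂P_2 = -0.8P_2 = -0.8(9.46) = -7.5680.
ε = (∂Q_1/∂P_2)(P_2/Q_1) = -7.5680 × (9.46/1092.643) ≈ -0.07.
ε < 0: complements.

-0.07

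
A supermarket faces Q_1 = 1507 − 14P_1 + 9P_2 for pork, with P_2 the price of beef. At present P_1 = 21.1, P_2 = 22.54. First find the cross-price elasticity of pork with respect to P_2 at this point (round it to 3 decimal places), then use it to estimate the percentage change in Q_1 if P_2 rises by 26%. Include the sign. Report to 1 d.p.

3.7%

At P_1 = 21.1, P_2 = 22.54: Q_1 = 1414.46.
∂Q_1/∂P_2 = 9.
ε = (∂Q_1/∂P_2)(P_2/Q_1) = 9.0000 × 22.54/1414.46 ≈ 0.143.
%ΔQ_1 ≈ ε × %ΔP_2 = 0.143 × (26%) = 3.7%.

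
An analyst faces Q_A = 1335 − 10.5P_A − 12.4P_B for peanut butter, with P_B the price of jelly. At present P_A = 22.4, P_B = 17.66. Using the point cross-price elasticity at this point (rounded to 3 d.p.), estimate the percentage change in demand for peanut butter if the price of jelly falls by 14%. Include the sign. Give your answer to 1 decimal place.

3.5%

At P_A = 22.4, P_B = 17.66: Q_A = 880.816.
∂Q_A/∂P_B = -12.4.
ε = (∂Q_A/∂P_B)(P_B/Q_A) = -12.4000 × 17.66/880.816 ≈ -0.249.
%ΔQ_A ≈ ε × %ΔP_B = -0.249 × (-14%) = 3.5%.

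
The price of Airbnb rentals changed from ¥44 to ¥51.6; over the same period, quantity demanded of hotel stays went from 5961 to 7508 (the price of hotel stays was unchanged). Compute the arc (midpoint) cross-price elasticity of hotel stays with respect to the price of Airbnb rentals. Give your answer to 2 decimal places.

1.44

ΔQ_A = 7508 − 5961 = 1547; ΔP_B = 51.6 − 44 = 7.6.
Midpoints: Q̄_A = 6734.5, P̄_B = 47.80.
ε = (ΔQ_A/Q̄_A)/(ΔP_B/P̄_B) = (1547/6734.5)/(7.6/47.80) ≈ 1.44.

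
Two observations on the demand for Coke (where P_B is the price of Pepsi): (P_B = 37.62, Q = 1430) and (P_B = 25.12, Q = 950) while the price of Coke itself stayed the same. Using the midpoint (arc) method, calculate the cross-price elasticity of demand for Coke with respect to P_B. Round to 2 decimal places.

ΔQ_A = 950 − 1430 = -480; ΔP_B = 25.12 − 37.62 = -12.5.
Midpoints: Q̄_A = 1190.0, P̄_B = 31.37.
ε = (ΔQ_A/Q̄_A)/(ΔP_B/P̄_B) = (-480/1190.0)/(-12.5/31.37) ≈ 1.01.

1.01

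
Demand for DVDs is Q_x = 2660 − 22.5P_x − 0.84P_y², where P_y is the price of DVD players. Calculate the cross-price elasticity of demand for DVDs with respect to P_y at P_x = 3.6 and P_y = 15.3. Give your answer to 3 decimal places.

At P_x = 3.6 and P_y = 15.3: Q_x = 2382.364.
∂Q_x/∂P_y = -1.68P_y = -1.68(15.3) = -25.7040.
ε = (∂Q_x/∂P_y)(P_y/Q_x) = -25.7040 × (15.3/2382.364) ≈ -0.165.

-0.165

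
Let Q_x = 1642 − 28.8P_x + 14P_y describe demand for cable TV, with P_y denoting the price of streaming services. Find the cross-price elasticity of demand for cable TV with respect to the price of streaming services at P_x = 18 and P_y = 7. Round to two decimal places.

At P_x = 18 and P_y = 7: Q_x = 1221.6.
∂Q_x/∂P_y = 14.
ε = (∂Q_x/∂P_y)(P_y/Q_x) = 14 × (7/1221.6) ≈ 0.08.

0.08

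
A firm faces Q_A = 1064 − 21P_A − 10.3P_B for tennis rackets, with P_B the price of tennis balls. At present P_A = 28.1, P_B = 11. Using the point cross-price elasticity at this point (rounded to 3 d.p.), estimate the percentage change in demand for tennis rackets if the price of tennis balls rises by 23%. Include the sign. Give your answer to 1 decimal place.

-7.2%

At P_A = 28.1, P_B = 11: Q_A = 360.6.
∂Q_A/∂P_B = -10.3.
ε = (∂Q_A/∂P_B)(P_B/Q_A) = -10.3000 × 11/360.6 ≈ -0.314.
%ΔQ_A ≈ ε × %ΔP_B = -0.314 × (23%) = -7.2%.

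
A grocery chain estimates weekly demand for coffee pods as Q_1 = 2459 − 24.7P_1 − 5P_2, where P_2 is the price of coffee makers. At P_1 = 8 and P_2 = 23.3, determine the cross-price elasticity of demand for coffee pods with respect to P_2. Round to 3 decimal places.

At P_1 = 8 and P_2 = 23.3: Q_1 = 2144.9.
∂Q_1/∂P_2 = -5.
ε = (∂Q_1/∂P_2)(P_2/Q_1) = -5 × (23.3/2144.9) ≈ -0.054.
Since ε < 0, coffee pods and coffee makers are complements.

-0.054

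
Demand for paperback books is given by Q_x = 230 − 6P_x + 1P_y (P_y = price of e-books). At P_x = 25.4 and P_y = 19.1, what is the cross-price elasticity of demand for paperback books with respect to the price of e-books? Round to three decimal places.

At P_x = 25.4 and P_y = 19.1: Q_x = 96.7.
∂Q_x/∂P_y = 1.
ε = (∂Q_x/∂P_y)(P_y/Q_x) = 1 × (19.1/96.7) ≈ 0.198.
Since ε > 0, paperback books and e-books are substitutes.

0.198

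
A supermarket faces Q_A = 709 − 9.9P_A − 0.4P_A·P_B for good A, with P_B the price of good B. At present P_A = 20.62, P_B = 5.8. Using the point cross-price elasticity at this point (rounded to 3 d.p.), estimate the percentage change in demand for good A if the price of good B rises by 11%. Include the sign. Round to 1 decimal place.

-1.2%

At P_A = 20.62, P_B = 5.8: Q_A = 457.024.
∂Q_A/∂P_B = -0.4P_A = -8.2480.
ε = (∂Q_A/∂P_B)(P_B/Q_A) = -8.2480 × 5.8/457.024 ≈ -0.105.
%ΔQ_A ≈ ε × %ΔP_B = -0.105 × (11%) = -1.2%.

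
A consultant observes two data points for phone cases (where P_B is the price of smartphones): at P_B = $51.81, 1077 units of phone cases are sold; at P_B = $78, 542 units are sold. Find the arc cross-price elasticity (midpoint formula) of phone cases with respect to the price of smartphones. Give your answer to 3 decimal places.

-1.638

ΔQ_A = 542 − 1077 = -535; ΔP_B = 78 − 51.81 = 26.19.
Midpoints: Q̄_A = 809.5, P̄_B = 64.91.
ε = (ΔQ_A/Q̄_A)/(ΔP_B/P̄_B) = (-535/809.5)/(26.19/64.91) ≈ -1.638.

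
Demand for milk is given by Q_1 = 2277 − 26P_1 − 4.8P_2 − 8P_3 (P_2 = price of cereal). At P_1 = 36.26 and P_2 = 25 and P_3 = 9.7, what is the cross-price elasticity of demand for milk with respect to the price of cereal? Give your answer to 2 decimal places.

At P_1 = 36.26 and P_2 = 25 and P_3 = 9.7: Q_1 = 1136.64.
∂Q_1/∂P_2 = -4.8.
ε = (∂Q_1/∂P_2)(P_2/Q_1) = -4.8 × (25/1136.64) ≈ -0.11.
Since ε < 0, milk and cereal are complements.

-0.11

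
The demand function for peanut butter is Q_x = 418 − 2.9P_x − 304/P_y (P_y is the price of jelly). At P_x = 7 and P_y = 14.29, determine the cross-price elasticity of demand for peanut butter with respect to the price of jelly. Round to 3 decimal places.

0.057

At P_x = 7 and P_y = 14.29: Q_x = 376.426.
∂Q_x/∂P_y = 304/P_y² = 1.4887.
ε = (∂Q_x/∂P_y)(P_y/Q_x) = 1.4887 × (14.29/376.426) ≈ 0.057.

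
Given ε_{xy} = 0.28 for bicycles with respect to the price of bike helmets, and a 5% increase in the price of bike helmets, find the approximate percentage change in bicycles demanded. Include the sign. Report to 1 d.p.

1.4%

%ΔQ ≈ ε × %ΔP of bike helmets = 0.28 × (5%) = 1.4%.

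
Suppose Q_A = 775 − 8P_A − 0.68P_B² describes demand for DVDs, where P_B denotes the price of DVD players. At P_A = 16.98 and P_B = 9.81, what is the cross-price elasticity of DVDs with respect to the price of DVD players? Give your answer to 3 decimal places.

-0.228

At P_A = 16.98 and P_B = 9.81: Q_A = 573.719.
∂Q_A/∂P_B = -1.36P_B = -1.36(9.81) = -13.3416.
ε = (∂Q_A/∂P_B)(P_B/Q_A) = -13.3416 × (9.81/573.719) ≈ -0.228.
ε < 0: complements.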